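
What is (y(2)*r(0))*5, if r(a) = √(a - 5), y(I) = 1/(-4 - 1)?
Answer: -I*√5 ≈ -2.2361*I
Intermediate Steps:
y(I) = -⅕ (y(I) = 1/(-5) = -⅕)
r(a) = √(-5 + a)
(y(2)*r(0))*5 = -√(-5 + 0)/5*5 = -I*√5/5*5 = -I*√5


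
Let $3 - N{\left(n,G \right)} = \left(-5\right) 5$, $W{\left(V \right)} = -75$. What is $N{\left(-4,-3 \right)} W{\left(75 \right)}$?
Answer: $-2100$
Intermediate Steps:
$N{\left(n,G \right)} = 28$ ($N{\left(n,G \right)} = 3 - \left(-5\right) 5 = 3 - -25 = 3 + 25 = 28$)
$N{\left(-4,-3 \right)} W{\left(75 \right)} = 28 \left(-75\right) = -2100$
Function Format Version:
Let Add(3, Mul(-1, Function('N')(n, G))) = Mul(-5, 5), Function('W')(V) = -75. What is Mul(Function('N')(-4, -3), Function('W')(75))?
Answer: -2100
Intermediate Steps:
Function('N')(n, G) = 28 (Function('N')(n, G) = Add(3, Mul(-1, Mul(-5, 5))) = Add(3, Mul(-1, -25)) = Add(3, 25) = 28)
Mul(Function('N')(-4, -3), Function('W')(75)) = Mul(28, -75) = -2100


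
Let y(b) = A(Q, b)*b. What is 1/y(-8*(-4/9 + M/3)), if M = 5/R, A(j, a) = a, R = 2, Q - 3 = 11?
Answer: 81/784 ≈ 0.10332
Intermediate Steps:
Q = 14 (Q = 3 + 11 = 14)
M = 5/2 ≈ 2.5000
y(b) = b² (y(b) = b*b = b²)
1/y(-8*(-4/9 + M/3)) = 1/((-8*(-4/9 + (5/2)/3))²) = 1/((-8*(-4*⅑ + (5/2)*(⅓)))²) = 1/((-8*(-4/9 + ⅚))²) = 1/((-8*7/18)²) = 1/((-28/9)²) = 1/(784/81) = 81/784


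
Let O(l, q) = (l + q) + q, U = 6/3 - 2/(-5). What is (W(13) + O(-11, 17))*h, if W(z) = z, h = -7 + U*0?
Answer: -252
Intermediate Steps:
U = 12/5 (U = 6*(⅓) - 2*(-⅕) = 2 + ⅖ = 12/5 ≈ 2.4000)
h = -7 (h = -7 + (12/5)*0 = -7 + 0 = -7)
O(l, q) = l + 2*q
(W(13) + O(-11, 17))*h = (13 + (-11 + 2*17))*(-7) = (13 + (-11 + 34))*(-7) = (13 + 23)*(-7) = 36*(-7) = -252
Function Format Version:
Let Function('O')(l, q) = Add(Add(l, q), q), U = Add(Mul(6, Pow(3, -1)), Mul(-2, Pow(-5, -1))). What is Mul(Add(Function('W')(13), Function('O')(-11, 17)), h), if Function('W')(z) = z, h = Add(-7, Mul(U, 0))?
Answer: -252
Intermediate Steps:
U = Rational(12, 5) (U = Add(Mul(6, Rational(1, 3)), Mul(-2, Rational(-1, 5))) = Add(2, Rational(2, 5)) = Rational(12, 5) ≈ 2.4000)
h = -7 (h = Add(-7, Mul(Rational(12, 5), 0)) = Add(-7, 0) = -7)
Function('O')(l, q) = Add(l, Mul(2, q))
Mul(Add(Function('W')(13), Function('O')(-11, 17)), h) = Mul(Add(13, Add(-11, Mul(2, 17))), -7) = Mul(Add(13, Add(-11, 34)), -7) = Mul(Add(13, 23), -7) = Mul(36, -7) = -252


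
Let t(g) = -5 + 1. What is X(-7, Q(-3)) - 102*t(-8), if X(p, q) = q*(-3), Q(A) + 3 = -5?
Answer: 432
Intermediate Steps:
Q(A) = -8 (Q(A) = -3 - 5 = -8)
X(p, q) = -3*q
t(g) = -4
X(-7, Q(-3)) - 102*t(-8) = -3*(-8) - 102*(-4) = 24 + 408 = 432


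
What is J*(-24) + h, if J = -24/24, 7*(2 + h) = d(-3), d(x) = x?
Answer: 151/7 ≈ 21.571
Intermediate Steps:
h = -17/7 (h = -2 + (⅐)*(-3) = -2 - 3/7 = -17/7 ≈ -2.4286)
J = -1 (J = -24*1/24 = -1)
J*(-24) + h = -1*(-24) - 17/7 = 24 - 17/7 = 151/7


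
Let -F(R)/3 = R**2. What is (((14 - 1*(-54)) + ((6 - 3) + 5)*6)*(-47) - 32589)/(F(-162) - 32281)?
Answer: 38041/111013 ≈ 0.34267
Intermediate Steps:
F(R) = -3*R**2
(((14 - 1*(-54)) + ((6 - 3) + 5)*6)*(-47) - 32589)/(F(-162) - 32281) = (((14 - 1*(-54)) + ((6 - 3) + 5)*6)*(-47) - 32589)/(-3*(-162)**2 - 32281) = (((14 + 54) + (3 + 5)*6)*(-47) - 32589)/(-3*26244 - 32281) = ((68 + 8*6)*(-47) - 32589)/(-78732 - 32281) = ((68 + 48)*(-47) - 32589)/(-111013) = (116*(-47) - 32589)*(-1/111013) = (-5452 - 32589)*(-1/111013) = -38041*(-1/111013) = 38041/111013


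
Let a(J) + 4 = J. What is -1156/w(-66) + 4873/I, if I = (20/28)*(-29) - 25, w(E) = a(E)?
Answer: -40357/448 ≈ -90.083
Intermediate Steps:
a(J) = -4 + J
w(E) = -4 + E
I = -320/7 (I = (20*(1/28))*(-29) - 25 = (5/7)*(-29) - 25 = -145/7 - 25 = -320/7 ≈ -45.714)
-1156/w(-66) + 4873/I = -1156/(-4 - 66) + 4873/(-320/7) = -1156/(-70) + 4873*(-7/320) = -1156*(-1/70) - 34111/320 = 578/35 - 34111/320 = -40357/448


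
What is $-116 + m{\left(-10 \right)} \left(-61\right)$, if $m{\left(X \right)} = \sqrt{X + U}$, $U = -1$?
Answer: $-116 - 61 i \sqrt{11} \approx -116.0 - 202.31 i$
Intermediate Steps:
$m{\left(X \right)} = \sqrt{-1 + X}$ ($m{\left(X \right)} = \sqrt{X - 1} = \sqrt{-1 + X}$)
$-116 + m{\left(-10 \right)} \left(-61\right) = -116 + \sqrt{-1 - 10} \left(-61\right) = -116 + \sqrt{-11} \left(-61\right) = -116 + i \sqrt{11} \left(-61\right) = -116 - 61 i \sqrt{11}$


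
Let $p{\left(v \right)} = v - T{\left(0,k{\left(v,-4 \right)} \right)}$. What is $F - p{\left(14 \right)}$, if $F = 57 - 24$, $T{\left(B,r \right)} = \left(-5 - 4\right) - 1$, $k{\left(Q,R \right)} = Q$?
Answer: $9$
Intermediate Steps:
$T{\left(B,r \right)} = -10$ ($T{\left(B,r \right)} = -9 - 1 = -10$)
$F = 33$
$p{\left(v \right)} = 10 + v$ ($p{\left(v \right)} = v - -10 = v + 10 = 10 + v$)
$F - p{\left(14 \right)} = 33 - \left(10 + 14\right) = 33 - 24 = 9$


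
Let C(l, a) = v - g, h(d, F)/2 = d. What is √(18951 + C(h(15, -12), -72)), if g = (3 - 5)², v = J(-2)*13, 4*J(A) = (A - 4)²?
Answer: 2*√4766 ≈ 138.07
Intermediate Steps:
J(A) = (-4 + A)²/4 (J(A) = (A - 4)²/4 = (-4 + A)²/4)
v = 117 (v = ((-4 - 2)²/4)*13 = ((¼)*(-6)²)*13 = ((¼)*36)*13 = 9*13 = 117)
g = 4 (g = (-2)² = 4)
h(d, F) = 2*d
C(l, a) = 113 (C(l, a) = 117 - 1*4 = 117 - 4 = 113)
√(18951 + C(h(15, -12), -72)) = √(18951 + 113) = √19064 = 2*√4766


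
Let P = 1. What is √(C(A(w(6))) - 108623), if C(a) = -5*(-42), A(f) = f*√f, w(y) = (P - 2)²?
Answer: I*√108413 ≈ 329.26*I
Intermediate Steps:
w(y) = 1 (w(y) = (1 - 2)² = (-1)² = 1)
A(f) = f^(3/2)
C(a) = 210
√(C(A(w(6))) - 108623) = √(210 - 108623) = √(-108413) = I*√108413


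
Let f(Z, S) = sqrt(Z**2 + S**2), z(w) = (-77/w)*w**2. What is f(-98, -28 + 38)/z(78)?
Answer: -sqrt(2426)/3003 ≈ -0.016402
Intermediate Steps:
z(w) = -77*w
f(Z, S) = sqrt(S**2 + Z**2)
f(-98, -28 + 38)/z(78) = sqrt((-28 + 38)**2 + (-98)**2)/((-77*78)) = sqrt(10**2 + 9604)/(-6006) = sqrt(100 + 9604)*(-1/6006) = sqrt(9704)*(-1/6006) = (2*sqrt(2426))*(-1/6006) = -sqrt(2426)/3003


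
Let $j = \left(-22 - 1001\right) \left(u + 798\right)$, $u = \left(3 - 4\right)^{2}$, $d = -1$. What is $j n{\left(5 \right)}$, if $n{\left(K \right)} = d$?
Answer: $817377$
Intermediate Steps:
$u = 1$ ($u = \left(-1\right)^{2} = 1$)
$n{\left(K \right)} = -1$
$j = -817377$ ($j = \left(-22 - 1001\right) \left(1 + 798\right) = \left(-1023\right) 799 = -817377$)
$j n{\left(5 \right)} = \left(-817377\right) \left(-1\right) = 817377$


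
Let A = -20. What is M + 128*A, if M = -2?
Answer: -2562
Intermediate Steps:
M + 128*A = -2 + 128*(-20) = -2 - 2560 = -2562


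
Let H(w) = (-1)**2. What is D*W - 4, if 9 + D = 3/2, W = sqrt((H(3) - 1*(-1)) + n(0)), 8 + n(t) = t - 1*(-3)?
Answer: -4 - 15*I*sqrt(3)/2 ≈ -4.0 - 12.99*I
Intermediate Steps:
H(w) = 1
n(t) = -5 + t (n(t) = -8 + (t - 1*(-3)) = -8 + (t + 3) = -8 + (3 + t) = -5 + t)
W = I*sqrt(3) (W = sqrt((1 - 1*(-1)) + (-5 + 0)) = sqrt((1 + 1) - 5) = sqrt(2 - 5) = sqrt(-3) = I*sqrt(3) ≈ 1.732*I)
D = -15/2 (D = -9 + 3/2 = -15/2 ≈ -7.5000)
D*W - 4 = -15*I*sqrt(3)/2 - 4 = -4 - 15*I*sqrt(3)/2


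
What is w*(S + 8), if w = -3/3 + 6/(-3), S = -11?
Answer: 9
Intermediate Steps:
w = -3 (w = -3*1/3 + 6*(-1/3) = -1 - 2 = -3)
w*(S + 8) = -3*(-11 + 8) = -3*(-3) = 9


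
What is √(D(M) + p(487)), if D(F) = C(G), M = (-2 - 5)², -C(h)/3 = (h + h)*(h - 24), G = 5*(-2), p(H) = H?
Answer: I*√1553 ≈ 39.408*I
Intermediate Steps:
G = -10
C(h) = -6*h*(-24 + h) (C(h) = -3*(h + h)*(h - 24) = -3*2*h*(-24 + h) = -6*h*(-24 + h))
M = 49 (M = (-7)² = 49)
D(F) = -2040 (D(F) = 6*(-10)*(24 - 1*(-10)) = 6*(-10)*(24 + 10) = 6*(-10)*34 = -2040)
√(D(M) + p(487)) = √(-2040 + 487) = √(-1553) = I*√1553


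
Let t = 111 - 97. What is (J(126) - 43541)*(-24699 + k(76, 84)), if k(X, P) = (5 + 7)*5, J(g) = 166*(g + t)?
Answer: 500196339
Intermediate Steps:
t = 14
J(g) = 2324 + 166*g (J(g) = 166*(g + 14) = 166*(14 + g) = 2324 + 166*g)
k(X, P) = 60 (k(X, P) = 12*5 = 60)
(J(126) - 43541)*(-24699 + k(76, 84)) = ((2324 + 166*126) - 43541)*(-24699 + 60) = ((2324 + 20916) - 43541)*(-24639) = (23240 - 43541)*(-24639) = -20301*(-24639) = 500196339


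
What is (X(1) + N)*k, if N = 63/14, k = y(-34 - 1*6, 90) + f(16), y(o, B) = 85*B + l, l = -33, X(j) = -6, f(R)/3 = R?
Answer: -22995/2 ≈ -11498.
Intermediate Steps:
f(R) = 3*R
y(o, B) = -33 + 85*B (y(o, B) = 85*B - 33 = -33 + 85*B)
k = 7665 (k = (-33 + 85*90) + 3*16 = (-33 + 7650) + 48 = 7617 + 48 = 7665)
N = 9/2 (N = 63*(1/14) = 9/2 ≈ 4.5000)
(X(1) + N)*k = (-6 + 9/2)*7665 = -3/2*7665 = -22995/2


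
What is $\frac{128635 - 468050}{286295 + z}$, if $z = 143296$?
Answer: $- \frac{339415}{429591} \approx -0.79009$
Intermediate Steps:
$\frac{128635 - 468050}{286295 + z} = \frac{128635 - 468050}{286295 + 143296} = - \frac{339415}{429591}$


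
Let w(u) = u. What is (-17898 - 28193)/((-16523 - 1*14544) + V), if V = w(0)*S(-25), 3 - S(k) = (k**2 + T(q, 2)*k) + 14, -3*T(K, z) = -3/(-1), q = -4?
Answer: 46091/31067 ≈ 1.4836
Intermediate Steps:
T(K, z) = -1 (T(K, z) = -(-1)/(-1) = -(-1)*(-1) = -1/3*3 = -1)
S(k) = -11 + k - k**2 (S(k) = 3 - ((k**2 - k) + 14) = 3 - (14 + k**2 - k) = 3 + (-14 + k - k**2) = -11 + k - k**2)
V = 0 (V = 0*(-11 - 25 - 1*(-25)**2) = 0*(-11 - 25 - 1*625) = 0*(-11 - 25 - 625) = 0*(-661) = 0)
(-17898 - 28193)/((-16523 - 1*14544) + V) = (-17898 - 28193)/((-16523 - 1*14544) + 0) = -46091/((-16523 - 14544) + 0) = -46091/(-31067 + 0) = -46091/(-31067) = -46091*(-1/31067) = 46091/31067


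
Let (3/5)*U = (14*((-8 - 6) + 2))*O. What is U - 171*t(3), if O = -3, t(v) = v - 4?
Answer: 1011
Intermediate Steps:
t(v) = -4 + v
U = 840 (U = 5*((14*((-8 - 6) + 2))*(-3))/3 = 5*((14*(-14 + 2))*(-3))/3 = 5*((14*(-12))*(-3))/3 = 5*(-168*(-3))/3 = (5/3)*504 = 840)
U - 171*t(3) = 840 - 171*(-4 + 3) = 840 - 171*(-1) = 840 + 171 = 1011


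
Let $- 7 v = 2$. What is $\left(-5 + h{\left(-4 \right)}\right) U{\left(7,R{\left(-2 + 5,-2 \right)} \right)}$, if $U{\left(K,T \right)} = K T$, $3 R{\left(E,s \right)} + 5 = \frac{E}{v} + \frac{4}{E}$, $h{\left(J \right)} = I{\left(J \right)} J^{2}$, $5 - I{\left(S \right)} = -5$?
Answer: $- \frac{92225}{18} \approx -5123.6$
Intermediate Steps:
$v = - \frac{2}{7}$ ($v = \left(- \frac{1}{7}\right) 2 = - \frac{2}{7} \approx -0.28571$)
$I{\left(S \right)} = 10$ ($I{\left(S \right)} = 5 - -5 = 5 + 5 = 10$)
$h{\left(J \right)} = 10 J^{2}$
$R{\left(E,s \right)} = - \frac{5}{3} - \frac{7 E}{6} + \frac{4}{3 E}$ ($R{\left(E,s \right)} = - \frac{5}{3} + \frac{\frac{E}{- \frac{2}{7}} + \frac{4}{E}}{3} = - \frac{5}{3} + \frac{E \left(- \frac{7}{2}\right) + \frac{4}{E}}{3} = - \frac{5}{3} + \frac{- \frac{7 E}{2} + \frac{4}{E}}{3} = - \frac{5}{3} + \frac{\frac{4}{E} - \frac{7 E}{2}}{3} = - \frac{5}{3} - \left(- \frac{4}{3 E} + \frac{7 E}{6}\right) = - \frac{5}{3} - \frac{7 E}{6} + \frac{4}{3 E}$)
$\left(-5 + h{\left(-4 \right)}\right) U{\left(7,R{\left(-2 + 5,-2 \right)} \right)} = \left(-5 + 10 \left(-4\right)^{2}\right) 7 \frac{8 - \left(-2 + 5\right) \left(10 + 7 \left(-2 + 5\right)\right)}{6 \left(-2 + 5\right)} = \left(-5 + 10 \cdot 16\right) 7 \frac{8 - 3 \left(10 + 7 \cdot 3\right)}{6 \cdot 3} = \left(-5 + 160\right) 7 \cdot \frac{1}{6} \cdot \frac{1}{3} \left(8 - 3 \left(10 + 21\right)\right) = 155 \cdot 7 \cdot \frac{1}{6} \cdot \frac{1}{3} \left(8 - 3 \cdot 31\right) = 155 \cdot 7 \cdot \frac{1}{6} \cdot \frac{1}{3} \left(8 - 93\right) = 155 \cdot 7 \cdot \frac{1}{6} \cdot \frac{1}{3} \left(-85\right) = 155 \cdot 7 \left(- \frac{85}{18}\right) = 155 \left(- \frac{595}{18}\right) = - \frac{92225}{18}$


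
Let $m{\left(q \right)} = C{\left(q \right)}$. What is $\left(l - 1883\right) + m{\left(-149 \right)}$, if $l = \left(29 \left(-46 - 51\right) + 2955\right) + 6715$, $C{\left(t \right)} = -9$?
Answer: $4965$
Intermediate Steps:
$m{\left(q \right)} = -9$
$l = 6857$ ($l = \left(29 \left(-97\right) + 2955\right) + 6715 = \left(-2813 + 2955\right) + 6715 = 142 + 6715 = 6857$)
$\left(l - 1883\right) + m{\left(-149 \right)} = \left(6857 - 1883\right) - 9 = 4974 - 9 = 4965$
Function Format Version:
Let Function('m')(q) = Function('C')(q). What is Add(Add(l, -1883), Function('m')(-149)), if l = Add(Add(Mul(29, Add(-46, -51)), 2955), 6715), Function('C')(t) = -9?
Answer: 4965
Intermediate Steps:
Function('m')(q) = -9
l = 6857 (l = Add(Add(Mul(29, -97), 2955), 6715) = Add(Add(-2813, 2955), 6715) = Add(142, 6715) = 6857)
Add(Add(l, -1883), Function('m')(-149)) = Add(Add(6857, -1883), -9) = Add(4974, -9) = 4965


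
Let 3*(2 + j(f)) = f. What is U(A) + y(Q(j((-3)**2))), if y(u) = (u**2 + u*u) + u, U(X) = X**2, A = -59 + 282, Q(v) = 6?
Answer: 49807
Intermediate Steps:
j(f) = -2 + f/3
A = 223
y(u) = u + 2*u**2 (y(u) = (u**2 + u**2) + u = 2*u**2 + u = u + 2*u**2)
U(A) + y(Q(j((-3)**2))) = 223**2 + 6*(1 + 2*6) = 49729 + 6*(1 + 12) = 49729 + 6*13 = 49729 + 78 = 49807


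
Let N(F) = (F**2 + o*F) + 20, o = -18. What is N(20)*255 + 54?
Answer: 15354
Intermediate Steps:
N(F) = 20 + F**2 - 18*F (N(F) = (F**2 - 18*F) + 20 = 20 + F**2 - 18*F)
N(20)*255 + 54 = (20 + 20**2 - 18*20)*255 + 54 = (20 + 400 - 360)*255 + 54 = 60*255 + 54 = 15300 + 54 = 15354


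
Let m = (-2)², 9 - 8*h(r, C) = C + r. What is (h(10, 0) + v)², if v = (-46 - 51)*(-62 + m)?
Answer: 2025630049/64 ≈ 3.1650e+7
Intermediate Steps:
h(r, C) = 9/8 - C/8 - r/8 (h(r, C) = 9/8 - (C + r)/8 = 9/8 + (-C/8 - r/8) = 9/8 - C/8 - r/8)
m = 4
v = 5626 (v = (-46 - 51)*(-62 + 4) = -97*(-58) = 5626)
(h(10, 0) + v)² = ((9/8 - ⅛*0 - ⅛*10) + 5626)² = ((9/8 + 0 - 5/4) + 5626)² = (-⅛ + 5626)² = (45007/8)² = 2025630049/64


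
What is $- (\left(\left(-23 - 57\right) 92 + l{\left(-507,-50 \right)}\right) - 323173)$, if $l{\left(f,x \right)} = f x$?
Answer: $305183$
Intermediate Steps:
$- (\left(\left(-23 - 57\right) 92 + l{\left(-507,-50 \right)}\right) - 323173) = - (\left(\left(-23 - 57\right) 92 - -25350\right) - 323173) = - (\left(\left(-80\right) 92 + 25350\right) - 323173) = - (\left(-7360 + 25350\right) - 323173) = - (17990 - 323173) = \left(-1\right) \left(-305183\right) = 305183$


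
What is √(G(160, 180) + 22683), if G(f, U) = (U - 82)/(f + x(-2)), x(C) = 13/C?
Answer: √2137910239/307 ≈ 150.61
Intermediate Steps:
G(f, U) = (-82 + U)/(-13/2 + f) (G(f, U) = (U - 82)/(f + 13/(-2)) = (-82 + U)/(f + 13*(-½)) = (-82 + U)/(f - 13/2) = (-82 + U)/(-13/2 + f))
√(G(160, 180) + 22683) = √(2*(-82 + 180)/(-13 + 2*160) + 22683) = √(2*98/(-13 + 320) + 22683) = √(2*98/307 + 22683) = √(2*(1/307)*98 + 22683) = √(196/307 + 22683) = √(6963877/307) = √2137910239/307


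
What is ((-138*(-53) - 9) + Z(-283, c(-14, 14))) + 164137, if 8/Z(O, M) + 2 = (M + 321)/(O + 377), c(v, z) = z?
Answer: 25202726/147 ≈ 1.7145e+5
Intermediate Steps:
Z(O, M) = 8/(-2 + (321 + M)/(377 + O)) (Z(O, M) = 8/(-2 + (M + 321)/(O + 377)) = 8/(-2 + (321 + M)/(377 + O)))
((-138*(-53) - 9) + Z(-283, c(-14, 14))) + 164137 = ((-138*(-53) - 9) + 8*(377 - 283)/(-433 + 14 - 2*(-283))) + 164137 = ((7314 - 9) + 8*94/(-433 + 14 + 566)) + 164137 = (7305 + 8*94/147) + 164137 = (7305 + 8*(1/147)*94) + 164137 = (7305 + 752/147) + 164137 = 1074587/147 + 164137 = 25202726/147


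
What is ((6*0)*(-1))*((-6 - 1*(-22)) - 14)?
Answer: 0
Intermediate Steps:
((6*0)*(-1))*((-6 - 1*(-22)) - 14) = (0*(-1))*((-6 + 22) - 14) = 0*(16 - 14) = 0*2 = 0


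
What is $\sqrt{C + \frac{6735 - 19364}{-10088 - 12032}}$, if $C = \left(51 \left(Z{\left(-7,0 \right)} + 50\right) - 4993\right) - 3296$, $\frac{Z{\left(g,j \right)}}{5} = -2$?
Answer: $\frac{i \sqrt{764330338030}}{11060} \approx 79.047 i$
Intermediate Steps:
$Z{\left(g,j \right)} = -10$ ($Z{\left(g,j \right)} = 5 \left(-2\right) = -10$)
$C = -6249$ ($C = \left(51 \left(-10 + 50\right) - 4993\right) - 3296 = \left(51 \cdot 40 - 4993\right) - 3296 = \left(2040 - 4993\right) - 3296 = -2953 - 3296 = -6249$)
$\sqrt{C + \frac{6735 - 19364}{-10088 - 12032}} = \sqrt{-6249 + \frac{6735 - 19364}{-10088 - 12032}} = \sqrt{-6249 - \frac{12629}{-10088 - 12032}} = \sqrt{-6249 - \frac{12629}{-22120}} = \sqrt{-6249 - - \frac{12629}{22120}} = \sqrt{-6249 + \frac{12629}{22120}} = \sqrt{- \frac{138215251}{22120}} = \frac{i \sqrt{764330338030}}{11060}$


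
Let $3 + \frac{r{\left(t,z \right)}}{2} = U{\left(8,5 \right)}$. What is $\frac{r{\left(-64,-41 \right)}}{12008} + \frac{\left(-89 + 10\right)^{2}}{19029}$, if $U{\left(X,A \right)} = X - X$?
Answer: $\frac{37413877}{114250116} \approx 0.32747$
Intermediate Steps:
$U{\left(X,A \right)} = 0$
$r{\left(t,z \right)} = -6$ ($r{\left(t,z \right)} = -6 + 2 \cdot 0 = -6 + 0 = -6$)
$\frac{r{\left(-64,-41 \right)}}{12008} + \frac{\left(-89 + 10\right)^{2}}{19029} = - \frac{6}{12008} + \frac{\left(-89 + 10\right)^{2}}{19029} = \left(-6\right) \frac{1}{12008} + \left(-79\right)^{2} \cdot \frac{1}{19029} = - \frac{3}{6004} + 6241 \cdot \frac{1}{19029} = - \frac{3}{6004} + \frac{6241}{19029} = \frac{37413877}{114250116}$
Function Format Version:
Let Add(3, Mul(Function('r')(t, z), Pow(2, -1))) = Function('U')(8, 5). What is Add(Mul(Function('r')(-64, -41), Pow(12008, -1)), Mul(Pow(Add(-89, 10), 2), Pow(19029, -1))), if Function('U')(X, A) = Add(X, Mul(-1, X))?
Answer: Rational(37413877, 114250116) ≈ 0.32747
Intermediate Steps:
Function('U')(X, A) = 0
Function('r')(t, z) = -6 (Function('r')(t, z) = Add(-6, Mul(2, 0)) = Add(-6, 0) = -6)
Add(Mul(Function('r')(-64, -41), Pow(12008, -1)), Mul(Pow(Add(-89, 10), 2), Pow(19029, -1))) = Add(Mul(-6, Pow(12008, -1)), Mul(Pow(Add(-89, 10), 2), Pow(19029, -1))) = Add(Mul(-6, Rational(1, 12008)), Mul(Pow(-79, 2), Rational(1, 19029))) = Add(Rational(-3, 6004), Mul(6241, Rational(1, 19029))) = Add(Rational(-3, 6004), Rational(6241, 19029)) = Rational(37413877, 114250116)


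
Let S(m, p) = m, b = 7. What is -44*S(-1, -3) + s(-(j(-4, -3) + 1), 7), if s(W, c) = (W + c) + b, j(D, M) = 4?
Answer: 53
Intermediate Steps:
s(W, c) = 7 + W + c (s(W, c) = (W + c) + 7 = 7 + W + c)
-44*S(-1, -3) + s(-(j(-4, -3) + 1), 7) = -44*(-1) + (7 - (4 + 1) + 7) = 44 + (7 - 1*5 + 7) = 44 + (7 - 5 + 7) = 44 + 9 = 53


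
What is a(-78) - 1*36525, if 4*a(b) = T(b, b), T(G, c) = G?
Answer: -73089/2 ≈ -36545.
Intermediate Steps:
a(b) = b/4
a(-78) - 1*36525 = (1/4)*(-78) - 1*36525 = -39/2 - 36525 = -73089/2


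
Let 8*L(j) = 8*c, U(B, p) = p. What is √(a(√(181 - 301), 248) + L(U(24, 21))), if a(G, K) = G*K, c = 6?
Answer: √(6 + 496*I*√30) ≈ 36.897 + 36.815*I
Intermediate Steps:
L(j) = 6 (L(j) = (8*6)/8 = (⅛)*48 = 6)
√(a(√(181 - 301), 248) + L(U(24, 21))) = √(√(181 - 301)*248 + 6) = √(√(-120)*248 + 6) = √((2*I*√30)*248 + 6) = √(496*I*√30 + 6) = √(6 + 496*I*√30)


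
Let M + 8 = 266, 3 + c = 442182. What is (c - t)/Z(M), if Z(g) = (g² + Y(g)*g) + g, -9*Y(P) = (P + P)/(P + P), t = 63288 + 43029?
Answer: 503793/100190 ≈ 5.0284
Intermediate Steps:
c = 442179 (c = -3 + 442182 = 442179)
t = 106317
M = 258 (M = -8 + 266 = 258)
Y(P) = -⅑ (Y(P) = -(P + P)/(9*(P + P)) = -2*P/(9*(2*P)) = -2*P*1/(2*P)/9 = -⅑*1 = -⅑)
Z(g) = g² + 8*g/9 (Z(g) = (g² - g/9) + g = g² + 8*g/9)
(c - t)/Z(M) = (442179 - 1*106317)/(((⅑)*258*(8 + 9*258))) = (442179 - 106317)/(((⅑)*258*(8 + 2322))) = 335862/(((⅑)*258*2330)) = 335862/(200380/3) = 335862*(3/200380) = 503793/100190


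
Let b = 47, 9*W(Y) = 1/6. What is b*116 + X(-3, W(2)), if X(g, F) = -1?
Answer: 5451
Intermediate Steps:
W(Y) = 1/54 (W(Y) = (⅑)/6 = (⅑)*(⅙) = 1/54)
b*116 + X(-3, W(2)) = 47*116 - 1 = 5452 - 1 = 5451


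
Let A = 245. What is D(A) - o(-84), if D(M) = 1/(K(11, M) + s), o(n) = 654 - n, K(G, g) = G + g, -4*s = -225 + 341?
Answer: -167525/227 ≈ -738.00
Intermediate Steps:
s = -29 (s = -(-225 + 341)/4 = -1/4*116 = -29)
D(M) = 1/(-18 + M) (D(M) = 1/((11 + M) - 29) = 1/(-18 + M))
D(A) - o(-84) = 1/(-18 + 245) - (654 - 1*(-84)) = 1/227 - (654 + 84) = 1/227 - 1*738 = 1/227 - 738 = -167525/227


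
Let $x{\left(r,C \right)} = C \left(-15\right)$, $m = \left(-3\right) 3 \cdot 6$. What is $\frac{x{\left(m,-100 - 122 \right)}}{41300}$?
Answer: $\frac{333}{4130} \approx 0.08063$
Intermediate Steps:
$m = -54$ ($m = \left(-9\right) 6 = -54$)
$x{\left(r,C \right)} = - 15 C$
$\frac{x{\left(m,-100 - 122 \right)}}{41300} = \frac{\left(-15\right) \left(-100 - 122\right)}{41300} = - 15 \left(-100 - 122\right) \frac{1}{41300} = \left(-15\right) \left(-222\right) \frac{1}{41300} = 3330 \cdot \frac{1}{41300} = \frac{333}{4130}$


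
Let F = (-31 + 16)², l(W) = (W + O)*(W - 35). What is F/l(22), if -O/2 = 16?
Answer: 45/26 ≈ 1.7308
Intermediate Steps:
O = -32 (O = -2*16 = -32)
l(W) = (-35 + W)*(-32 + W) (l(W) = (W - 32)*(W - 35) = (-32 + W)*(-35 + W) = (-35 + W)*(-32 + W))
F = 225 (F = (-15)² = 225)
F/l(22) = 225/(1120 + 22² - 67*22) = 225/(1120 + 484 - 1474) = 225/130 = 225*(1/130) = 45/26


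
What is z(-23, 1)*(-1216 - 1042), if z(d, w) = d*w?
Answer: 51934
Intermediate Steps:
z(-23, 1)*(-1216 - 1042) = (-23*1)*(-1216 - 1042) = -23*(-2258) = 51934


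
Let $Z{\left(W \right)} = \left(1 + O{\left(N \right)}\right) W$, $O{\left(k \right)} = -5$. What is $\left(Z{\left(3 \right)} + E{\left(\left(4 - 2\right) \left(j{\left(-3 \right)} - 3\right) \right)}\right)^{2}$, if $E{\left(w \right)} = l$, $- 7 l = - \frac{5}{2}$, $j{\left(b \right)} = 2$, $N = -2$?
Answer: $\frac{26569}{196} \approx 135.56$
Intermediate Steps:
$l = \frac{5}{14}$ ($l = - \frac{\left(-5\right) \frac{1}{2}}{7} = \left(- \frac{1}{7}\right) \left(- \frac{5}{2}\right) = \frac{5}{14} \approx 0.35714$)
$E{\left(w \right)} = \frac{5}{14}$
$Z{\left(W \right)} = - 4 W$ ($Z{\left(W \right)} = \left(1 - 5\right) W = - 4 W$)
$\left(Z{\left(3 \right)} + E{\left(\left(4 - 2\right) \left(j{\left(-3 \right)} - 3\right) \right)}\right)^{2} = \left(\left(-4\right) 3 + \frac{5}{14}\right)^{2} = \left(-12 + \frac{5}{14}\right)^{2} = \left(- \frac{163}{14}\right)^{2} = \frac{26569}{196}$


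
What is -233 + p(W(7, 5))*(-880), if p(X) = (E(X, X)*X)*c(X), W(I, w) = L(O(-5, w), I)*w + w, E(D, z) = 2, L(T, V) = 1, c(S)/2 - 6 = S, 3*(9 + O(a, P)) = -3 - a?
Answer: -563433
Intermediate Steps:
O(a, P) = -10 - a/3 (O(a, P) = -9 + (-3 - a)/3 = -9 + (-1 - a/3) = -10 - a/3)
c(S) = 12 + 2*S
W(I, w) = 2*w (W(I, w) = 1*w + w = w + w = 2*w)
p(X) = 2*X*(12 + 2*X) (p(X) = (2*X)*(12 + 2*X) = 2*X*(12 + 2*X))
-233 + p(W(7, 5))*(-880) = -233 + (4*(2*5)*(6 + 2*5))*(-880) = -233 + (4*10*(6 + 10))*(-880) = -233 + (4*10*16)*(-880) = -233 + 640*(-880) = -233 - 563200 = -563433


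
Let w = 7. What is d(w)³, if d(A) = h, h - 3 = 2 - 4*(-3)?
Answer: 4913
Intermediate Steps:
h = 17 (h = 3 + (2 - 4*(-3)) = 3 + (2 - 1*(-12)) = 3 + (2 + 12) = 3 + 14 = 17)
d(A) = 17
d(w)³ = 17³ = 4913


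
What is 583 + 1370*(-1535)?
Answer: -2102367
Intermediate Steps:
583 + 1370*(-1535) = 583 - 2102950 = -2102367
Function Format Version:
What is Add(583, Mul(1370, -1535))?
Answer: -2102367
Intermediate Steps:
Add(583, Mul(1370, -1535)) = Add(583, -2102950) = -2102367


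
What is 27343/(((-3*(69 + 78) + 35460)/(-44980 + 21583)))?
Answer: -213248057/11673 ≈ -18269.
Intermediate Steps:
27343/(((-3*(69 + 78) + 35460)/(-44980 + 21583))) = 27343/(((-3*147 + 35460)/(-23397))) = 27343/(((-441 + 35460)*(-1/23397))) = 27343/((35019*(-1/23397))) = 27343/(-11673/7799) = 27343*(-7799/11673) = -213248057/11673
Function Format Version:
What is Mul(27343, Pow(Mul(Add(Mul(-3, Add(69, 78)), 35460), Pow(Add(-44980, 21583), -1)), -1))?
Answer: Rational(-213248057, 11673) ≈ -18269.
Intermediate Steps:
Mul(27343, Pow(Mul(Add(Mul(-3, Add(69, 78)), 35460), Pow(Add(-44980, 21583), -1)), -1)) = Mul(27343, Pow(Mul(Add(Mul(-3, 147), 35460), Pow(-23397, -1)), -1)) = Mul(27343, Pow(Mul(Add(-441, 35460), Rational(-1, 23397)), -1)) = Mul(27343, Pow(Mul(35019, Rational(-1, 23397)), -1)) = Mul(27343, Pow(Rational(-11673, 7799), -1)) = Mul(27343, Rational(-7799, 11673)) = Rational(-213248057, 11673)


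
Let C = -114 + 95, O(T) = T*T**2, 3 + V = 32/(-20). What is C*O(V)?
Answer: 231173/125 ≈ 1849.4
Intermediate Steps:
V = -23/5 (V = -3 + 32/(-20) = -3 + 32*(-1/20) = -3 - 8/5 = -23/5 ≈ -4.6000)
O(T) = T**3
C = -19
C*O(V) = -19*(-23/5)**3 = -19*(-12167/125) = 231173/125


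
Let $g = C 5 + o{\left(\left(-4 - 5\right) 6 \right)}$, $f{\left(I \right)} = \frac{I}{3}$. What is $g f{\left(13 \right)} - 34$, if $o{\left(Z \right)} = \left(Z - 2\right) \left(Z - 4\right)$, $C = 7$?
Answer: $\frac{42577}{3} \approx 14192.0$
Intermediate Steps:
$o{\left(Z \right)} = \left(-4 + Z\right) \left(-2 + Z\right)$ ($o{\left(Z \right)} = \left(-2 + Z\right) \left(-4 + Z\right) = \left(-4 + Z\right) \left(-2 + Z\right)$)
$f{\left(I \right)} = \frac{I}{3}$ ($f{\left(I \right)} = I \frac{1}{3} = \frac{I}{3}$)
$g = 3283$ ($g = 7 \cdot 5 + \left(8 + \left(\left(-4 - 5\right) 6\right)^{2} - 6 \left(-4 - 5\right) 6\right) = 35 + \left(8 + \left(\left(-9\right) 6\right)^{2} - 6 \left(\left(-9\right) 6\right)\right) = 35 + \left(8 + \left(-54\right)^{2} - -324\right) = 35 + \left(8 + 2916 + 324\right) = 35 + 3248 = 3283$)
$g f{\left(13 \right)} - 34 = 3283 \cdot \frac{1}{3} \cdot 13 - 34 = 3283 \cdot \frac{13}{3} - 34 = \frac{42679}{3} - 34 = \frac{42577}{3}$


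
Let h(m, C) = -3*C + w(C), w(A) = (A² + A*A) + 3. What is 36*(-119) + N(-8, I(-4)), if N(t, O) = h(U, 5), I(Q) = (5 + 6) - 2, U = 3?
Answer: -4246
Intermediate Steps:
I(Q) = 9 (I(Q) = 11 - 2 = 9)
w(A) = 3 + 2*A² (w(A) = (A² + A²) + 3 = 2*A² + 3 = 3 + 2*A²)
h(m, C) = 3 - 3*C + 2*C² (h(m, C) = -3*C + (3 + 2*C²) = 3 - 3*C + 2*C²)
N(t, O) = 38 (N(t, O) = 3 - 3*5 + 2*5² = 3 - 15 + 2*25 = 3 - 15 + 50 = 38)
36*(-119) + N(-8, I(-4)) = 36*(-119) + 38 = -4284 + 38 = -4246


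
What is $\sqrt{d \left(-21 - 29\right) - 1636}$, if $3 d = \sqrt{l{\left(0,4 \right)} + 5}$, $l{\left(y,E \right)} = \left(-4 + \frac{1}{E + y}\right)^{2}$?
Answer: $\frac{\sqrt{-58896 - 150 \sqrt{305}}}{6} \approx 41.337 i$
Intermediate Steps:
$d = \frac{\sqrt{305}}{12}$ ($d = \frac{\sqrt{\frac{\left(-1 + 4 \cdot 4 + 4 \cdot 0\right)^{2}}{\left(4 + 0\right)^{2}} + 5}}{3} = \frac{\sqrt{\frac{\left(-1 + 16 + 0\right)^{2}}{16} + 5}}{3} = \frac{\sqrt{\frac{15^{2}}{16} + 5}}{3} = \frac{\sqrt{\frac{1}{16} \cdot 225 + 5}}{3} = \frac{\sqrt{\frac{225}{16} + 5}}{3} = \frac{\sqrt{\frac{305}{16}}}{3} = \frac{\frac{1}{4} \sqrt{305}}{3} = \frac{\sqrt{305}}{12} \approx 1.4554$)
$\sqrt{d \left(-21 - 29\right) - 1636} = \sqrt{\frac{\sqrt{305}}{12} \left(-21 - 29\right) - 1636} = \sqrt{\frac{\sqrt{305}}{12} \left(-50\right) - 1636} = \sqrt{- \frac{25 \sqrt{305}}{6} - 1636} = \sqrt{-1636 - \frac{25 \sqrt{305}}{6}}$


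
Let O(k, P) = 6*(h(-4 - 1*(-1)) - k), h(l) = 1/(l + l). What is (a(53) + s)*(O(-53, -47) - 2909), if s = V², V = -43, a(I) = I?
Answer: -4929984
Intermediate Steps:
h(l) = 1/(2*l)
s = 1849 (s = (-43)² = 1849)
O(k, P) = -1 - 6*k (O(k, P) = 6*(1/(2*(-4 - 1*(-1))) - k) = 6*(1/(2*(-4 + 1)) - k) = 6*((½)/(-3) - k) = 6*((½)*(-⅓) - k) = 6*(-⅙ - k) = -1 - 6*k)
(a(53) + s)*(O(-53, -47) - 2909) = (53 + 1849)*((-1 - 6*(-53)) - 2909) = 1902*((-1 + 318) - 2909) = 1902*(317 - 2909) = 1902*(-2592) = -4929984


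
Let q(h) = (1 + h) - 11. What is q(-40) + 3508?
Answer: 3458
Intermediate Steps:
q(h) = -10 + h
q(-40) + 3508 = (-10 - 40) + 3508 = -50 + 3508 = 3458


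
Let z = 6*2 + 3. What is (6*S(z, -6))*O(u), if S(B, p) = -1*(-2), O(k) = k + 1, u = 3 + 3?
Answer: 84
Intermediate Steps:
u = 6
O(k) = 1 + k
z = 15 (z = 12 + 3 = 15)
S(B, p) = 2
(6*S(z, -6))*O(u) = (6*2)*(1 + 6) = 12*7 = 84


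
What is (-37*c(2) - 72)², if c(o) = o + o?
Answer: 48400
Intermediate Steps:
c(o) = 2*o
(-37*c(2) - 72)² = (-74*2 - 72)² = (-37*4 - 72)² = (-148 - 72)² = (-220)² = 48400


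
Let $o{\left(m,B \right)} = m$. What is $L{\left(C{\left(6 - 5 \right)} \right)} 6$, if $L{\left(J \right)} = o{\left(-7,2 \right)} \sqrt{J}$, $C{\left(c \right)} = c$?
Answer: $-42$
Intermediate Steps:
$L{\left(J \right)} = - 7 \sqrt{J}$
$L{\left(C{\left(6 - 5 \right)} \right)} 6 = - 7 \sqrt{6 - 5} \cdot 6 = - 7 \sqrt{1} \cdot 6 = \left(-7\right) 1 \cdot 6 = \left(-7\right) 6 = -42$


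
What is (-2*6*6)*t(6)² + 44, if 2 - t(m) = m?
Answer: -1108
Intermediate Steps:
t(m) = 2 - m
(-2*6*6)*t(6)² + 44 = (-2*6*6)*(2 - 1*6)² + 44 = (-12*6)*(2 - 6)² + 44 = -72*(-4)² + 44 = -72*16 + 44 = -1152 + 44 = -1108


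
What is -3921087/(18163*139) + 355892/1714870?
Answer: -2912824617323/2164729274795 ≈ -1.3456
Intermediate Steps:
-3921087/(18163*139) + 355892/1714870 = -3921087/2524657 + 355892*(1/1714870) = -3921087*1/2524657 + 177946/857435 = -3921087/2524657 + 177946/857435 = -2912824617323/2164729274795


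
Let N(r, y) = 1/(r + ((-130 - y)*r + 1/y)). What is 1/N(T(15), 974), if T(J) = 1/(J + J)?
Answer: -268573/7305 ≈ -36.766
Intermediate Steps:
T(J) = 1/(2*J)
N(r, y) = 1/(r + 1/y + r*(-130 - y)) (N(r, y) = 1/(r + (r*(-130 - y) + 1/y)) = 1/(r + (1/y + r*(-130 - y))) = 1/(r + 1/y + r*(-130 - y)))
1/N(T(15), 974) = 1/(-1*974/(-1 + ((½)/15)*974² + 129*((½)/15)*974)) = 1/(-1*974/(-1 + ((½)*(1/15))*948676 + 129*((½)*(1/15))*974)) = 1/(-1*974/(-1 + (1/30)*948676 + 129*(1/30)*974)) = 1/(-1*974/(-1 + 474338/15 + 20941/5)) = 1/(-1*974/537146/15) = 1/(-1*974*15/537146) = 1/(-7305/268573) = -268573/7305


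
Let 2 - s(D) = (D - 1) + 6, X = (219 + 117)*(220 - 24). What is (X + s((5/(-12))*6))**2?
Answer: 17347787521/4 ≈ 4.3369e+9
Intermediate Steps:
X = 65856 (X = 336*196 = 65856)
s(D) = -3 - D (s(D) = 2 - ((D - 1) + 6) = 2 - ((-1 + D) + 6) = 2 - (5 + D) = 2 + (-5 - D) = -3 - D)
(X + s((5/(-12))*6))**2 = (65856 + (-3 - 5/(-12)*6))**2 = (65856 + (-3 - 5*(-1/12)*6))**2 = (65856 + (-3 - (-5)*6/12))**2 = (65856 + (-3 - 1*(-5/2)))**2 = (65856 + (-3 + 5/2))**2 = (65856 - 1/2)**2 = (131711/2)**2 = 17347787521/4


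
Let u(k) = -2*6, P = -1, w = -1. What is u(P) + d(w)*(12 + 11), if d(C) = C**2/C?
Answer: -35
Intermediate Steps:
d(C) = C
u(k) = -12
u(P) + d(w)*(12 + 11) = -12 - (12 + 11) = -12 - 1*23 = -12 - 23 = -35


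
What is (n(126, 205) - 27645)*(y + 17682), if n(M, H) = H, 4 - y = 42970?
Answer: 693792960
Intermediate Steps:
y = -42966 (y = 4 - 1*42970 = 4 - 42970 = -42966)
(n(126, 205) - 27645)*(y + 17682) = (205 - 27645)*(-42966 + 17682) = -27440*(-25284) = 693792960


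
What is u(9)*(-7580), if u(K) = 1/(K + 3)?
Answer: -1895/3 ≈ -631.67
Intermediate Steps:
u(K) = 1/(3 + K)
u(9)*(-7580) = -7580/(3 + 9) = -7580/12 = (1/12)*(-7580) = -1895/3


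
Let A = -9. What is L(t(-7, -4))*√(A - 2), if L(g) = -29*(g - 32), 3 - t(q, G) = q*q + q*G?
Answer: 3074*I*√11 ≈ 10195.0*I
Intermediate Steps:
t(q, G) = 3 - q² - G*q (t(q, G) = 3 - (q*q + q*G) = 3 - (q² + G*q) = 3 + (-q² - G*q) = 3 - q² - G*q)
L(g) = 928 - 29*g (L(g) = -29*(-32 + g) = 928 - 29*g)
L(t(-7, -4))*√(A - 2) = (928 - 29*(3 - 1*(-7)² - 1*(-4)*(-7)))*√(-9 - 2) = (928 - 29*(3 - 1*49 - 28))*√(-11) = (928 - 29*(3 - 49 - 28))*(I*√11) = (928 - 29*(-74))*(I*√11) = (928 + 2146)*(I*√11) = 3074*(I*√11) = 3074*I*√11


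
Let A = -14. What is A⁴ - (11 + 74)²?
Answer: 31191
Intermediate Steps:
A⁴ - (11 + 74)² = (-14)⁴ - (11 + 74)² = 38416 - 1*85² = 38416 - 1*7225 = 38416 - 7225 = 31191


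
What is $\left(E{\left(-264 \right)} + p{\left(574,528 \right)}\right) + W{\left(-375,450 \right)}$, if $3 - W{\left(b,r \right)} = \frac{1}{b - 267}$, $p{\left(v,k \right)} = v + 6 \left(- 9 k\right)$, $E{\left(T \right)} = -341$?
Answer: $- \frac{18153191}{642} \approx -28276.0$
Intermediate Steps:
$p{\left(v,k \right)} = v - 54 k$
$W{\left(b,r \right)} = 3 - \frac{1}{-267 + b}$ ($W{\left(b,r \right)} = 3 - \frac{1}{b - 267} = 3 - \frac{1}{-267 + b}$)
$\left(E{\left(-264 \right)} + p{\left(574,528 \right)}\right) + W{\left(-375,450 \right)} = \left(-341 + \left(574 - 28512\right)\right) + \frac{-802 + 3 \left(-375\right)}{-267 - 375} = \left(-341 + \left(574 - 28512\right)\right) + \frac{-802 - 1125}{-642} = \left(-341 - 27938\right) - - \frac{1927}{642} = -28279 + \frac{1927}{642} = - \frac{18153191}{642}$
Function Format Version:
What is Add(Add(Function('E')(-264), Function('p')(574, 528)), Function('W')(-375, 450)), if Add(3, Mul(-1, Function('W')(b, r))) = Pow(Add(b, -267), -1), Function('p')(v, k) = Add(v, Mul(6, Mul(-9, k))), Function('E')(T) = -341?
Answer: Rational(-18153191, 642) ≈ -28276.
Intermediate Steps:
Function('p')(v, k) = Add(v, Mul(-54, k))
Function('W')(b, r) = Add(3, Mul(-1, Pow(Add(-267, b), -1))) (Function('W')(b, r) = Add(3, Mul(-1, Pow(Add(b, -267), -1))) = Add(3, Mul(-1, Pow(Add(-267, b), -1))))
Add(Add(Function('E')(-264), Function('p')(574, 528)), Function('W')(-375, 450)) = Add(Add(-341, Add(574, Mul(-54, 528))), Mul(Pow(Add(-267, -375), -1), Add(-802, Mul(3, -375)))) = Add(Add(-341, Add(574, -28512)), Mul(Pow(-642, -1), Add(-802, -1125))) = Add(Add(-341, -27938), Mul(Rational(-1, 642), -1927)) = Add(-28279, Rational(1927, 642)) = Rational(-18153191, 642)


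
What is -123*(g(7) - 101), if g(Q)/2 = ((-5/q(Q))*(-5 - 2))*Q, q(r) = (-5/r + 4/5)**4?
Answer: -30147220829/27 ≈ -1.1166e+9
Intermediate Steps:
q(r) = (4/5 - 5/r)**4 (q(r) = (-5/r + 4*(1/5))**4 = (-5/r + 4/5)**4 = (4/5 - 5/r)**4)
g(Q) = 43750*Q**5/(-25 + 4*Q)**4 (g(Q) = 2*(((-5*625*Q**4/(-25 + 4*Q)**4)*(-5 - 2))*Q) = 2*((-3125*Q**4/(-25 + 4*Q)**4*(-7))*Q) = 2*((21875*Q**4/(-25 + 4*Q)**4)*Q) = 2*(21875*Q**5/(-25 + 4*Q)**4) = 43750*Q**5/(-25 + 4*Q)**4)
-123*(g(7) - 101) = -123*(43750*7**5/(-25 + 4*7)**4 - 101) = -123*(43750*16807/(-25 + 28)**4 - 101) = -123*(43750*16807/3**4 - 101) = -123*(43750*16807*(1/81) - 101) = -123*(735306250/81 - 101) = -123*735298069/81 = -30147220829/27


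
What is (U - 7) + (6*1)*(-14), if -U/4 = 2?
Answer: -99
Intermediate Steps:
U = -8 (U = -4*2 = -8)
(U - 7) + (6*1)*(-14) = (-8 - 7) + (6*1)*(-14) = -15 + 6*(-14) = -15 - 84 = -99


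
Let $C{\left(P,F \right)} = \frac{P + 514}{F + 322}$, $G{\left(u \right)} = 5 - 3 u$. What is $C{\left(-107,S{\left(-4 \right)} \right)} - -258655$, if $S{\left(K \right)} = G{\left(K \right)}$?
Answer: $\frac{87684452}{339} \approx 2.5866 \cdot 10^{5}$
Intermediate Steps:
$S{\left(K \right)} = 5 - 3 K$
$C{\left(P,F \right)} = \frac{514 + P}{322 + F}$
$C{\left(-107,S{\left(-4 \right)} \right)} - -258655 = \frac{514 - 107}{322 + \left(5 - -12\right)} - -258655 = \frac{1}{322 + \left(5 + 12\right)} 407 + 258655 = \frac{1}{322 + 17} \cdot 407 + 258655 = \frac{1}{339} \cdot 407 + 258655 = \frac{407}{339} + 258655 = \frac{87684452}{339}$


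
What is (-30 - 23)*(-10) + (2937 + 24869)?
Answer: 28336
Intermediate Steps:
(-30 - 23)*(-10) + (2937 + 24869) = -53*(-10) + 27806 = 530 + 27806 = 28336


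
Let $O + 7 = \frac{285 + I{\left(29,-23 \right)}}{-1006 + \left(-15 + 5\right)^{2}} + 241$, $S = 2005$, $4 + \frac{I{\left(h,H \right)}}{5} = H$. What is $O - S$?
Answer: $- \frac{267446}{151} \approx -1771.2$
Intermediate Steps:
$I{\left(h,H \right)} = -20 + 5 H$
$O = \frac{35309}{151}$ ($O = -7 + \left(\frac{285 + \left(-20 + 5 \left(-23\right)\right)}{-1006 + \left(-15 + 5\right)^{2}} + 241\right) = -7 + \left(\frac{285 - 135}{-1006 + \left(-10\right)^{2}} + 241\right) = -7 + \left(\frac{285 - 135}{-1006 + 100} + 241\right) = -7 + \left(\frac{150}{-906} + 241\right) = -7 + \left(150 \left(- \frac{1}{906}\right) + 241\right) = -7 + \left(- \frac{25}{151} + 241\right) = -7 + \frac{36366}{151} = \frac{35309}{151} \approx 233.83$)
$O - S = \frac{35309}{151} - 2005 = - \frac{267446}{151}$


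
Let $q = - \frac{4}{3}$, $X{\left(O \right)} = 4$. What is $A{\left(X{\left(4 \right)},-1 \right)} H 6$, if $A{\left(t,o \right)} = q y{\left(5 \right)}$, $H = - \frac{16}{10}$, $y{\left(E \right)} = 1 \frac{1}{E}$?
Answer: $\frac{64}{25} \approx 2.56$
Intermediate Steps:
$y{\left(E \right)} = \frac{1}{E}$
$H = - \frac{8}{5}$ ($H = \left(-16\right) \frac{1}{10} = - \frac{8}{5} \approx -1.6$)
$q = - \frac{4}{3}$ ($q = \left(-4\right) \frac{1}{3} = - \frac{4}{3} \approx -1.3333$)
$A{\left(t,o \right)} = - \frac{4}{15}$ ($A{\left(t,o \right)} = - \frac{4}{3 \cdot 5} = \left(- \frac{4}{3}\right) \frac{1}{5} = - \frac{4}{15}$)
$A{\left(X{\left(4 \right)},-1 \right)} H 6 = \left(- \frac{4}{15}\right) \left(- \frac{8}{5}\right) 6 = \frac{32}{75} \cdot 6 = \frac{64}{25}$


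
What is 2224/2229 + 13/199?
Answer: 471553/443571 ≈ 1.0631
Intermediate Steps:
2224/2229 + 13/199 = 471553/443571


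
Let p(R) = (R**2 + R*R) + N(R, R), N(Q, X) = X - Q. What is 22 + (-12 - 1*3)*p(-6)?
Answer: -1058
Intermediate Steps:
p(R) = 2*R**2 (p(R) = (R**2 + R*R) + (R - R) = (R**2 + R**2) + 0 = 2*R**2 + 0 = 2*R**2)
22 + (-12 - 1*3)*p(-6) = 22 + (-12 - 1*3)*(2*(-6)**2) = 22 + (-12 - 3)*(2*36) = 22 - 15*72 = 22 - 1080 = -1058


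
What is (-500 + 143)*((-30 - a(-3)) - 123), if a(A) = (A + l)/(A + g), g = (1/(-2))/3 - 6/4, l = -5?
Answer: 55233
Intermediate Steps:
g = -5/3 (g = (1*(-½))*(⅓) - 6*¼ = -½*⅓ - 3/2 = -⅙ - 3/2 = -5/3 ≈ -1.6667)
a(A) = (-5 + A)/(-5/3 + A) (a(A) = (A - 5)/(A - 5/3) = (-5 + A)/(-5/3 + A))
(-500 + 143)*((-30 - a(-3)) - 123) = (-500 + 143)*((-30 - 3*(-5 - 3)/(-5 + 3*(-3))) - 123) = -357*((-30 - 3*(-8)/(-5 - 9)) - 123) = -357*((-30 - 3*(-8)/(-14)) - 123) = -357*((-30 - 3*(-1)*(-8)/14) - 123) = -357*((-30 - 1*12/7) - 123) = -357*((-30 - 12/7) - 123) = -357*(-222/7 - 123) = -357*(-1083/7) = 55233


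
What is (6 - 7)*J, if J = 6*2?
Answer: -12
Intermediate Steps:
J = 12
(6 - 7)*J = (6 - 7)*12 = -1*12 = -12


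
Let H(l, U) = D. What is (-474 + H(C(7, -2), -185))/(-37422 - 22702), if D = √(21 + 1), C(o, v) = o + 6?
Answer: 237/30062 - √22/60124 ≈ 0.0078057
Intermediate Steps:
C(o, v) = 6 + o
D = √22 ≈ 4.6904
H(l, U) = √22
(-474 + H(C(7, -2), -185))/(-37422 - 22702) = (-474 + √22)/(-37422 - 22702) = (-474 + √22)/(-60124) = (-474 + √22)*(-1/60124) = 237/30062 - √22/60124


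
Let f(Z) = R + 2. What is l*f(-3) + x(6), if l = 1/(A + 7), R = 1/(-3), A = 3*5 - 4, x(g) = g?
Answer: 329/54 ≈ 6.0926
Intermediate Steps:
A = 11 (A = 15 - 4 = 11)
R = -⅓ (R = 1*(-⅓) = -⅓ ≈ -0.33333)
l = 1/18 (l = 1/(11 + 7) = 1/18 ≈ 0.055556)
f(Z) = 5/3 (f(Z) = -⅓ + 2 = 5/3)
l*f(-3) + x(6) = (1/18)*(5/3) + 6 = 5/54 + 6 = 329/54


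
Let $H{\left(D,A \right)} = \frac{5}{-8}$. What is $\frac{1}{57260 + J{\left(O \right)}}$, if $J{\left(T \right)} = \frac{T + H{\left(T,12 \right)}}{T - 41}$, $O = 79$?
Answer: $\frac{16}{916193} \approx 1.7464 \cdot 10^{-5}$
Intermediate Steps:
$H{\left(D,A \right)} = - \frac{5}{8}$ ($H{\left(D,A \right)} = 5 \left(- \frac{1}{8}\right) = - \frac{5}{8}$)
$J{\left(T \right)} = \frac{- \frac{5}{8} + T}{-41 + T}$ ($J{\left(T \right)} = \frac{T - \frac{5}{8}}{T - 41} = \frac{- \frac{5}{8} + T}{-41 + T}$)
$\frac{1}{57260 + J{\left(O \right)}} = \frac{1}{57260 + \frac{- \frac{5}{8} + 79}{-41 + 79}} = \frac{1}{57260 + \frac{1}{38} \cdot \frac{627}{8}} = \frac{1}{57260 + \frac{33}{16}} = \frac{1}{\frac{916193}{16}} = \frac{16}{916193}$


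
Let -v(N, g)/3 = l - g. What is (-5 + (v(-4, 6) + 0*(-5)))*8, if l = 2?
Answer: 56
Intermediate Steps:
v(N, g) = -6 + 3*g (v(N, g) = -3*(2 - g) = -6 + 3*g)
(-5 + (v(-4, 6) + 0*(-5)))*8 = (-5 + ((-6 + 3*6) + 0*(-5)))*8 = (-5 + ((-6 + 18) + 0))*8 = (-5 + (12 + 0))*8 = (-5 + 12)*8 = 7*8 = 56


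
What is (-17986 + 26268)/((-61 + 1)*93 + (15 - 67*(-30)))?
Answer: -8282/3555 ≈ -2.3297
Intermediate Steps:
(-17986 + 26268)/((-61 + 1)*93 + (15 - 67*(-30))) = 8282/(-60*93 + (15 + 2010)) = 8282/(-5580 + 2025) = 8282/(-3555) = 8282*(-1/3555) = -8282/3555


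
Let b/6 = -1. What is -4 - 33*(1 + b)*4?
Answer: 656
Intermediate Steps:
b = -6 (b = 6*(-1) = -6)
-4 - 33*(1 + b)*4 = -4 - 33*(1 - 6)*4 = -4 - (-165)*4 = -4 - 33*(-20) = -4 + 660 = 656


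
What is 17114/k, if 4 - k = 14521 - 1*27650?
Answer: 17114/13133 ≈ 1.3031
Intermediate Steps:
k = 13133 (k = 4 - (14521 - 1*27650) = 4 - (14521 - 27650) = 4 - 1*(-13129) = 4 + 13129 = 13133)
17114/k = 17114/13133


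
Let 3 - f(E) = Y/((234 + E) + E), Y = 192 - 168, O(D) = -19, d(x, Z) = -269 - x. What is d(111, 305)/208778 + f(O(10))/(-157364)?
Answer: -1479777689/804926459204 ≈ -0.0018384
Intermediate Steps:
Y = 24
f(E) = 3 - 24/(234 + 2*E) (f(E) = 3 - 24/((234 + E) + E) = 3 - 24/(234 + 2*E))
d(111, 305)/208778 + f(O(10))/(-157364) = (-269 - 1*111)/208778 + (3*(113 - 19)/(117 - 19))/(-157364) = (-269 - 111)*(1/208778) + (3*94/98)*(-1/157364) = -380*1/208778 + (3*(1/98)*94)*(-1/157364) = -190/104389 + (141/49)*(-1/157364) = -190/104389 - 141/7710836 = -1479777689/804926459204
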